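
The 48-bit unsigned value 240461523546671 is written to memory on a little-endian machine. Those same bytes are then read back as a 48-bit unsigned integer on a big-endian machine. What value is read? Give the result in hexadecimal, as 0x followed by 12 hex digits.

0x2F72B1CFB2DA

240461523546671 in 48-bit hexadecimal is 0xDAB2CFB1722F.
Stored little-endian, the bytes at ascending addresses are 2F 72 B1 CF B2 DA.
Read back as big-endian, the last byte is least significant, giving 0x2F72B1CFB2DA.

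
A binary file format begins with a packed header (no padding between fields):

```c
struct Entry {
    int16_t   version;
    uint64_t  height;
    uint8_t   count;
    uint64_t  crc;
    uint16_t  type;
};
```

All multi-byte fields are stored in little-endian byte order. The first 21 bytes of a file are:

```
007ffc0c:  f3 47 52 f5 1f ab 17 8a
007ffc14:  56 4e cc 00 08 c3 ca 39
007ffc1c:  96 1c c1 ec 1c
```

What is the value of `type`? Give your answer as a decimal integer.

`type` follows `version` (2 B), `height` (8 B), `count` (1 B), `crc` (8 B), so it starts at offset 2 + 8 + 1 + 8 = 19 and occupies 2 bytes.
Bytes at offsets 19..20: EC 1C.
Little-endian: lowest address holds the least-significant byte.
Reassemble most-significant byte first: 1C EC → 0x1CEC.
0x1CEC = 7404.

7404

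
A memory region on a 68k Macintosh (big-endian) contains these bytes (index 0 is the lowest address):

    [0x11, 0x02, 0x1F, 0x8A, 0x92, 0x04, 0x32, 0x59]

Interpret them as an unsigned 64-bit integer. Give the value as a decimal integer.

1225576728613892697

Big-endian stores the most-significant byte at the lowest address.
The bytes are already most-significant first: 0x11021F8A92043259.
0x11021F8A92043259 = 1225576728613892697.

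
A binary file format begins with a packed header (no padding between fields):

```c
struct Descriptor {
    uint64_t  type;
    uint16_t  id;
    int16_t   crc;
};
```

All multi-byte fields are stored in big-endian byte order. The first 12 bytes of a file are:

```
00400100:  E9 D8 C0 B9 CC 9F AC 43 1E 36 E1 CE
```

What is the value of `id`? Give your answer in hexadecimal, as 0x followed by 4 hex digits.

`id` follows `type` (8 bytes), so it starts at byte offset 8 and occupies 2 bytes.
Bytes at offsets 8..9: 1E 36.
In big-endian order the high byte comes first in memory.
The bytes are already most-significant first: 0x1E36.

0x1E36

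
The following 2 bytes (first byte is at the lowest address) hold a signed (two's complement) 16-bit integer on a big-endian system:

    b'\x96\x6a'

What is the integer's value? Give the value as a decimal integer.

Big-endian stores the most-significant byte at the lowest address.
The bytes are already most-significant first: 0x966A.
Top bit is set, so as a signed 16-bit value this is 0x966A − 2^16 = -27030.

-27030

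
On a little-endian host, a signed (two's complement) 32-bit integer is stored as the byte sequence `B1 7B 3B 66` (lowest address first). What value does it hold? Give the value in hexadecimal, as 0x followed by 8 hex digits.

0x663B7BB1

In little-endian order the low byte comes first in memory.
Reassemble most-significant byte first: 66 3B 7B B1 → 0x663B7BB1.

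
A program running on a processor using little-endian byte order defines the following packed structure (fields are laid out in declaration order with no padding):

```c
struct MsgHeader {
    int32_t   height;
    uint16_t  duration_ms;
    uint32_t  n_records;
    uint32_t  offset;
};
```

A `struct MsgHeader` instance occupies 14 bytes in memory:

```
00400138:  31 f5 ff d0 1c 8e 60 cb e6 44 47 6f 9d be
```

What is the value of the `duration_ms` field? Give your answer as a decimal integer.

36380

`duration_ms` follows `height` (4 bytes), so it starts at byte offset 4 and occupies 2 bytes.
Bytes at offsets 4..5: 1C 8E.
In little-endian order the low byte comes first in memory.
Reassemble most-significant byte first: 8E 1C → 0x8E1C.
0x8E1C = 36380.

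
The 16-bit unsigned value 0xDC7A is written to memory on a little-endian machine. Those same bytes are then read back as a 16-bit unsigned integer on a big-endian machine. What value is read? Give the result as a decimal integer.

Stored little-endian, the bytes at ascending addresses are 7A DC.
Read back as big-endian, the last byte is least significant, giving 0x7ADC.
0x7ADC = 31452.

31452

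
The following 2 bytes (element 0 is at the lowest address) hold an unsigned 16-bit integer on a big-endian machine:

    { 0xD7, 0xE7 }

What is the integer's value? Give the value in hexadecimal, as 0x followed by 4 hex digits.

0xD7E7

Big-endian stores the most-significant byte at the lowest address.
The bytes are already most-significant first: 0xD7E7.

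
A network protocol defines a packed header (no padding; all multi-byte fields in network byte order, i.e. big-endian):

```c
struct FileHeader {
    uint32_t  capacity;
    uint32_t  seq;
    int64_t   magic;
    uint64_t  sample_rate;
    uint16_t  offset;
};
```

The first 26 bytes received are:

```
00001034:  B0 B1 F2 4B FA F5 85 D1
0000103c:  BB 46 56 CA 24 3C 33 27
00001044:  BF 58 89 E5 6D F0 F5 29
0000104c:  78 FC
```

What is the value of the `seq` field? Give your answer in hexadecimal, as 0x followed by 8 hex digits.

`seq` follows `capacity` (4 bytes), so it starts at byte offset 4 and occupies 4 bytes.
Bytes at offsets 4..7: FA F5 85 D1.
Big-endian stores the most-significant byte at the lowest address.
The bytes are already most-significant first: 0xFAF585D1.

0xFAF585D1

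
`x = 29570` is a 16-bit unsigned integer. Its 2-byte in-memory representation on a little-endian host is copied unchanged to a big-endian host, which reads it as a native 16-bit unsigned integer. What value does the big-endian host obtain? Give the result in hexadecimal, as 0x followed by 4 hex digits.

0x8273

29570 in 16-bit hexadecimal is 0x7382.
Stored little-endian, the bytes at ascending addresses are 82 73.
Read back as big-endian, the last byte is least significant, giving 0x8273.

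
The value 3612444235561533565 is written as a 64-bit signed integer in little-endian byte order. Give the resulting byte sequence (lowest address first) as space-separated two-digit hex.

7D 80 8D 87 E4 FA 21 32

3612444235561533565 in hexadecimal, padded to 64 bits, is 0x3221FAE4878D807D.
Split into bytes (most-significant first): 32 21 FA E4 87 8D 80 7D.
In little-endian order the low byte comes first in memory.
So at ascending addresses the bytes are 7D 80 8D 87 E4 FA 21 32.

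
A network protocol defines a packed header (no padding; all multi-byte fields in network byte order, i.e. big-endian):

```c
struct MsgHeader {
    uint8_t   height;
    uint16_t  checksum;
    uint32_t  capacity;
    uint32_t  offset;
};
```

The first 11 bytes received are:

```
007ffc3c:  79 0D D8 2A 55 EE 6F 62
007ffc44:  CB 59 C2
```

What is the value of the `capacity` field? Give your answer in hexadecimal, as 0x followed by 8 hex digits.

`capacity` follows `height` (1 B), `checksum` (2 B), so it starts at offset 1 + 2 = 3 and occupies 4 bytes.
Bytes at offsets 3..6: 2A 55 EE 6F.
In big-endian order the high byte comes first in memory.
The bytes are already most-significant first: 0x2A55EE6F.

0x2A55EE6F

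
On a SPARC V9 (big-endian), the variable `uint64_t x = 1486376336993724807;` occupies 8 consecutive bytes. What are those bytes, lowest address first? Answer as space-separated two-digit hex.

1486376336993724807 in hexadecimal, padded to 64 bits, is 0x14A0AB67410EA987.
Split into bytes (most-significant first): 14 A0 AB 67 41 0E A9 87.
In big-endian order the high byte comes first in memory.
So the memory order matches the most-significant-first order: 14 A0 AB 67 41 0E A9 87.

14 A0 AB 67 41 0E A9 87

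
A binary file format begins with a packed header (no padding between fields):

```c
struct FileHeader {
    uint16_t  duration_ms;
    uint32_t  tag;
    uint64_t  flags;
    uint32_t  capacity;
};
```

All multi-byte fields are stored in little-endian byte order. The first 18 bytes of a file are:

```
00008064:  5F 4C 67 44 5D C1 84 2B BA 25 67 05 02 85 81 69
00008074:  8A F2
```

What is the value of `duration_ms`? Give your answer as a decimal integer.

`duration_ms` is the first field, at byte offset 0, occupying 2 bytes.
Bytes at offsets 0..1: 5F 4C.
Little-endian stores the least-significant byte at the lowest address.
Reassemble most-significant byte first: 4C 5F → 0x4C5F.
0x4C5F = 19551.

19551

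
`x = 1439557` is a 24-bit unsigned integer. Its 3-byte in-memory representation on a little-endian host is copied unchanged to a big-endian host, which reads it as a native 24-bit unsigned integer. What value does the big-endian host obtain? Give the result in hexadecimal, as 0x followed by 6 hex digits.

0x45F715

1439557 in 24-bit hexadecimal is 0x15F745.
Stored little-endian, the bytes at ascending addresses are 45 F7 15.
Read back as big-endian, the last byte is least significant, giving 0x45F715.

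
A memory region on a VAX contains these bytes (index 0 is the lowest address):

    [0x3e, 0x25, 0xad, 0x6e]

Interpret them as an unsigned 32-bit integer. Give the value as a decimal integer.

In little-endian order the low byte comes first in memory.
Reassemble most-significant byte first: 6E AD 25 3E → 0x6EAD253E.
0x6EAD253E = 1856841022.

1856841022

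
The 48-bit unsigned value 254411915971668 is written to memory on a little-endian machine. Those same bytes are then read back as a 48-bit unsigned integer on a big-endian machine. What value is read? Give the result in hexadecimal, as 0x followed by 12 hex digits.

254411915971668 in 48-bit hexadecimal is 0xE762E3E0CC54.
Stored little-endian, the bytes at ascending addresses are 54 CC E0 E3 62 E7.
Read back as big-endian, the last byte is least significant, giving 0x54CCE0E362E7.

0x54CCE0E362E7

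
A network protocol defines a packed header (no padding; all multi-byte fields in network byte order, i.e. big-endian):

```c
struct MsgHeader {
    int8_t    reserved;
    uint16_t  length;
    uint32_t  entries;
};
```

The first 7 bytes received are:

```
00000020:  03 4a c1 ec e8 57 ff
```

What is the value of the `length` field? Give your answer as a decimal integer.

`length` follows `reserved` (1 byte), so it starts at byte offset 1 and occupies 2 bytes.
Bytes at offsets 1..2: 4A C1.
Big-endian: lowest address holds the most-significant byte.
The bytes are already most-significant first: 0x4AC1.
0x4AC1 = 19137.

19137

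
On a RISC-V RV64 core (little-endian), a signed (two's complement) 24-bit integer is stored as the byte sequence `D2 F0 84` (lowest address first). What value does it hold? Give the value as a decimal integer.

Little-endian stores the least-significant byte at the lowest address.
Reassemble most-significant byte first: 84 F0 D2 → 0x84F0D2.
Top bit is set, so as a signed 24-bit value this is 0x84F0D2 − 2^24 = -8064814.

-8064814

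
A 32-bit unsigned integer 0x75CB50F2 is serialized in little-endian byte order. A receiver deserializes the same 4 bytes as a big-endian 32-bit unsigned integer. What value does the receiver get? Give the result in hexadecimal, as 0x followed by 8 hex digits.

Stored little-endian, the bytes at ascending addresses are F2 50 CB 75.
Read back as big-endian, the last byte is least significant, giving 0xF250CB75.

0xF250CB75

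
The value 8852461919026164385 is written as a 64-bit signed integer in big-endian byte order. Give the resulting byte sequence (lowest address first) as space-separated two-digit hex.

7A DA 43 36 87 3A 32 A1

8852461919026164385 in hexadecimal, padded to 64 bits, is 0x7ADA4336873A32A1.
Split into bytes (most-significant first): 7A DA 43 36 87 3A 32 A1.
Big-endian: lowest address holds the most-significant byte.
So the memory order matches the most-significant-first order: 7A DA 43 36 87 3A 32 A1.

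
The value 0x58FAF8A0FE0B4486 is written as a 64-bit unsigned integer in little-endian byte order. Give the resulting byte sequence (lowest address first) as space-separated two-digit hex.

Split into bytes (most-significant first): 58 FA F8 A0 FE 0B 44 86.
Little-endian: lowest address holds the least-significant byte.
So at ascending addresses the bytes are 86 44 0B FE A0 F8 FA 58.

86 44 0B FE A0 F8 FA 58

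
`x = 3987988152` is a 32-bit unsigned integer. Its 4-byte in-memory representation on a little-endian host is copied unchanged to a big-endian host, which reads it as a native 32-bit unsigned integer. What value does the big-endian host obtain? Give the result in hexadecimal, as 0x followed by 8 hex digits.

3987988152 in 32-bit hexadecimal is 0xEDB3DEB8.
Stored little-endian, the bytes at ascending addresses are B8 DE B3 ED.
Read back as big-endian, the last byte is least significant, giving 0xB8DEB3ED.

0xB8DEB3ED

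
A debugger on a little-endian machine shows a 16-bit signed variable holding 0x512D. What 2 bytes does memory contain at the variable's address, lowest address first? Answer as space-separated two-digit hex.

2D 51

Split into bytes (most-significant first): 51 2D.
In little-endian order the low byte comes first in memory.
So at ascending addresses the bytes are 2D 51.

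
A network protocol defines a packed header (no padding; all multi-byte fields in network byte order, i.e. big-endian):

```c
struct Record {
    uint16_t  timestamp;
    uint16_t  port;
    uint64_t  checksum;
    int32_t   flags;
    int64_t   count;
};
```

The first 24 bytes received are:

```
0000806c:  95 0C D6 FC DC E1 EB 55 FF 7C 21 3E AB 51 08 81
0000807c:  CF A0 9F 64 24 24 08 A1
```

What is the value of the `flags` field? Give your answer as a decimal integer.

`flags` follows `timestamp` (2 B), `port` (2 B), `checksum` (8 B), so it starts at offset 2 + 2 + 8 = 12 and occupies 4 bytes.
Bytes at offsets 12..15: AB 51 08 81.
Big-endian: lowest address holds the most-significant byte.
The bytes are already most-significant first: 0xAB510881.
Top bit is set, so as a signed 32-bit value this is 0xAB510881 − 2^32 = -1420752767.

-1420752767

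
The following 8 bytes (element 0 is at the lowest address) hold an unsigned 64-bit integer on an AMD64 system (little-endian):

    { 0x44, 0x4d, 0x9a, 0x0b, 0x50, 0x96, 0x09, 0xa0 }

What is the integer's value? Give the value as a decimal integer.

11531913591395077444

Little-endian stores the least-significant byte at the lowest address.
Reassemble most-significant byte first: A0 09 96 50 0B 9A 4D 44 → 0xA00996500B9A4D44.
0xA00996500B9A4D44 = 11531913591395077444.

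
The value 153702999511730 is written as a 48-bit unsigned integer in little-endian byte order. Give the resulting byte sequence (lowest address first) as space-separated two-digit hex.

B2 D2 AF C4 CA 8B

153702999511730 in hexadecimal, padded to 48 bits, is 0x8BCAC4AFD2B2.
Split into bytes (most-significant first): 8B CA C4 AF D2 B2.
Little-endian: lowest address holds the least-significant byte.
So at ascending addresses the bytes are B2 D2 AF C4 CA 8B.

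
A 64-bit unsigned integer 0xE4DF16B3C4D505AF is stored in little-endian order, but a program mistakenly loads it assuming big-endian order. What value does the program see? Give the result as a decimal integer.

12611721372315869156

Stored little-endian, the bytes at ascending addresses are AF 05 D5 C4 B3 16 DF E4.
Read back as big-endian, the last byte is least significant, giving 0xAF05D5C4B316DFE4.
0xAF05D5C4B316DFE4 = 12611721372315869156.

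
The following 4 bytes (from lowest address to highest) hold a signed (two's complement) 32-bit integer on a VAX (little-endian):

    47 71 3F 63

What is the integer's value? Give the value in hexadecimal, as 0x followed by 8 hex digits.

In little-endian order the low byte comes first in memory.
Reassemble most-significant byte first: 63 3F 71 47 → 0x633F7147.

0x633F7147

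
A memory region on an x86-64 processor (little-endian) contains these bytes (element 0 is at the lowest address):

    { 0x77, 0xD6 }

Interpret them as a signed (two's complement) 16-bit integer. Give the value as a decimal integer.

Little-endian stores the least-significant byte at the lowest address.
Reassemble most-significant byte first: D6 77 → 0xD677.
Top bit is set, so as a signed 16-bit value this is 0xD677 − 2^16 = -10633.

-10633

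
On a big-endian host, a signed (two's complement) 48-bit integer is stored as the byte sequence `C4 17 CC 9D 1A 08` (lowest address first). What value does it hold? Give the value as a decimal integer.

-65868480570872

Big-endian: lowest address holds the most-significant byte.
The bytes are already most-significant first: 0xC417CC9D1A08.
Top bit is set, so as a signed 48-bit value this is 0xC417CC9D1A08 − 2^48 = -65868480570872.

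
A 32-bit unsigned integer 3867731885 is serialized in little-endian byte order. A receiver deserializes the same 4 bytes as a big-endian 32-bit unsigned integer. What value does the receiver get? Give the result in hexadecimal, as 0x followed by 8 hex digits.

3867731885 in 32-bit hexadecimal is 0xE688E7AD.
Stored little-endian, the bytes at ascending addresses are AD E7 88 E6.
Read back as big-endian, the last byte is least significant, giving 0xADE788E6.

0xADE788E6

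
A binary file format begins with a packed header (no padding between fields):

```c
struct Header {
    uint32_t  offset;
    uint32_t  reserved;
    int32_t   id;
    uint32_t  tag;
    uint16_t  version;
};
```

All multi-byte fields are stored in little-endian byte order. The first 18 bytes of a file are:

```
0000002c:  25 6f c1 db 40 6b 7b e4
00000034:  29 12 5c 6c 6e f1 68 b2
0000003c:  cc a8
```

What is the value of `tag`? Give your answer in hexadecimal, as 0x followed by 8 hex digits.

`tag` follows `offset` (4 B), `reserved` (4 B), `id` (4 B), so it starts at offset 4 + 4 + 4 = 12 and occupies 4 bytes.
Bytes at offsets 12..15: 6E F1 68 B2.
In little-endian order the low byte comes first in memory.
Reassemble most-significant byte first: B2 68 F1 6E → 0xB268F16E.

0xB268F16E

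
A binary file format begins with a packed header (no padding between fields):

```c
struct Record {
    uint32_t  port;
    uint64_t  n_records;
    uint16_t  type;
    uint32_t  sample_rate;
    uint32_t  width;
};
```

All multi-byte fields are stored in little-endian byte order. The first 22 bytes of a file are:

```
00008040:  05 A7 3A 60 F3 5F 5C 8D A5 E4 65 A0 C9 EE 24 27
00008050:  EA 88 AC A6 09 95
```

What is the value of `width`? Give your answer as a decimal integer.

`width` follows `port` (4 B), `n_records` (8 B), `type` (2 B), `sample_rate` (4 B), so it starts at offset 4 + 8 + 2 + 4 = 18 and occupies 4 bytes.
Bytes at offsets 18..21: AC A6 09 95.
Little-endian stores the least-significant byte at the lowest address.
Reassemble most-significant byte first: 95 09 A6 AC → 0x9509A6AC.
0x9509A6AC = 2500437676.

2500437676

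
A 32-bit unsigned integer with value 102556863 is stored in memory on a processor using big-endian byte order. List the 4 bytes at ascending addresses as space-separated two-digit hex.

06 1C E4 BF

102556863 in hexadecimal, padded to 32 bits, is 0x061CE4BF.
Split into bytes (most-significant first): 06 1C E4 BF.
Big-endian stores the most-significant byte at the lowest address.
So the memory order matches the most-significant-first order: 06 1C E4 BF.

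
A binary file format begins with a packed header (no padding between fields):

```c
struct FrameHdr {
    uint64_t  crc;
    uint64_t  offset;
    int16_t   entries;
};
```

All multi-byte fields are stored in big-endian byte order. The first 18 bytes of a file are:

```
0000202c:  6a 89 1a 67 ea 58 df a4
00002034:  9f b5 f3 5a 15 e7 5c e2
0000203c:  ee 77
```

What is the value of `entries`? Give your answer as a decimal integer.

`entries` follows `crc` (8 B), `offset` (8 B), so it starts at offset 8 + 8 = 16 and occupies 2 bytes.
Bytes at offsets 16..17: EE 77.
Big-endian: lowest address holds the most-significant byte.
The bytes are already most-significant first: 0xEE77.
Top bit is set, so as a signed 16-bit value this is 0xEE77 − 2^16 = -4489.

-4489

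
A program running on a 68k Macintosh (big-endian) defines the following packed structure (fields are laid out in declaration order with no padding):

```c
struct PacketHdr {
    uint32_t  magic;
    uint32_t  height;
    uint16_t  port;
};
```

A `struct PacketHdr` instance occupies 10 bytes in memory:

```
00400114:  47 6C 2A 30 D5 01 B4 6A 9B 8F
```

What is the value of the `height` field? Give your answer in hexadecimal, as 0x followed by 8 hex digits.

0xD501B46A

`height` follows `magic` (4 bytes), so it starts at byte offset 4 and occupies 4 bytes.
Bytes at offsets 4..7: D5 01 B4 6A.
Big-endian: lowest address holds the most-significant byte.
The bytes are already most-significant first: 0xD501B46A.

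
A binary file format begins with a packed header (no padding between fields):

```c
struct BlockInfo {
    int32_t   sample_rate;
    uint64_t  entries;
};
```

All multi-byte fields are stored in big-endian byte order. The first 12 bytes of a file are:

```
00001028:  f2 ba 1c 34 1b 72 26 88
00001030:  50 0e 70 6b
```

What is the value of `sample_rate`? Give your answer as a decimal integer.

-222684108

`sample_rate` is the first field, at byte offset 0, occupying 4 bytes.
Bytes at offsets 0..3: F2 BA 1C 34.
Big-endian stores the most-significant byte at the lowest address.
The bytes are already most-significant first: 0xF2BA1C34.
Top bit is set, so as a signed 32-bit value this is 0xF2BA1C34 − 2^32 = -222684108.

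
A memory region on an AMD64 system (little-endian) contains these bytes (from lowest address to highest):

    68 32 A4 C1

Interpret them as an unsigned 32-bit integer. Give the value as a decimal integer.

3248763496

Little-endian stores the least-significant byte at the lowest address.
Reassemble most-significant byte first: C1 A4 32 68 → 0xC1A43268.
0xC1A43268 = 3248763496.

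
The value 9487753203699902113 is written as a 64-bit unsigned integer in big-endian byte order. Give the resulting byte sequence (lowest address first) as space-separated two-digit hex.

83 AB 45 45 3F 1B 66 A1

9487753203699902113 in hexadecimal, padded to 64 bits, is 0x83AB45453F1B66A1.
Split into bytes (most-significant first): 83 AB 45 45 3F 1B 66 A1.
In big-endian order the high byte comes first in memory.
So the memory order matches the most-significant-first order: 83 AB 45 45 3F 1B 66 A1.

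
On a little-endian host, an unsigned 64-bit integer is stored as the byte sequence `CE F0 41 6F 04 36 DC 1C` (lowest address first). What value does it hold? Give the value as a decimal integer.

2079596520612688078

Little-endian stores the least-significant byte at the lowest address.
Reassemble most-significant byte first: 1C DC 36 04 6F 41 F0 CE → 0x1CDC36046F41F0CE.
0x1CDC36046F41F0CE = 2079596520612688078.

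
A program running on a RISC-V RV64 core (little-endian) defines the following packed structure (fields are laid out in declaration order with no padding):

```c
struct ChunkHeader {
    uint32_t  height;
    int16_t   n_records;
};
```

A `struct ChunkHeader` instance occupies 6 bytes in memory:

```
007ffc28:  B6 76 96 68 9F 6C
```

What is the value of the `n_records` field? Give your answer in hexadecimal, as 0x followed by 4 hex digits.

0x6C9F

`n_records` follows `height` (4 bytes), so it starts at byte offset 4 and occupies 2 bytes.
Bytes at offsets 4..5: 9F 6C.
Little-endian stores the least-significant byte at the lowest address.
Reassemble most-significant byte first: 6C 9F → 0x6C9F.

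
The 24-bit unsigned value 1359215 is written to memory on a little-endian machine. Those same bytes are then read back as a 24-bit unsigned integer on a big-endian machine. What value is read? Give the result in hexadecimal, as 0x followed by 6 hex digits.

1359215 in 24-bit hexadecimal is 0x14BD6F.
Stored little-endian, the bytes at ascending addresses are 6F BD 14.
Read back as big-endian, the last byte is least significant, giving 0x6FBD14.

0x6FBD14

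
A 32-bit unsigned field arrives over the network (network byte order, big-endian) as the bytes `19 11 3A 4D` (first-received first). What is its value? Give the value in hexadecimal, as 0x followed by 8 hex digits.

Big-endian stores the most-significant byte at the lowest address.
The bytes are already most-significant first: 0x19113A4D.

0x19113A4D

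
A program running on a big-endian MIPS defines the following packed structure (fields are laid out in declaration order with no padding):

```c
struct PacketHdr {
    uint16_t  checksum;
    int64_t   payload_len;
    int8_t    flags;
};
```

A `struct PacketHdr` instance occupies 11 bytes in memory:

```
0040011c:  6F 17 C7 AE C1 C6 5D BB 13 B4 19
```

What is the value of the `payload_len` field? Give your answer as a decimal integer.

-4058093156494011468

`payload_len` follows `checksum` (2 bytes), so it starts at byte offset 2 and occupies 8 bytes.
Bytes at offsets 2..9: C7 AE C1 C6 5D BB 13 B4.
Big-endian: lowest address holds the most-significant byte.
The bytes are already most-significant first: 0xC7AEC1C65DBB13B4.
Top bit is set, so as a signed 64-bit value this is 0xC7AEC1C65DBB13B4 − 2^64 = -4058093156494011468.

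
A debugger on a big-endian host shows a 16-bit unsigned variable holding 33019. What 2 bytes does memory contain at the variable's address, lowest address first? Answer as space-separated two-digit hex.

33019 in hexadecimal, padded to 16 bits, is 0x80FB.
Split into bytes (most-significant first): 80 FB.
Big-endian stores the most-significant byte at the lowest address.
So the memory order matches the most-significant-first order: 80 FB.

80 FB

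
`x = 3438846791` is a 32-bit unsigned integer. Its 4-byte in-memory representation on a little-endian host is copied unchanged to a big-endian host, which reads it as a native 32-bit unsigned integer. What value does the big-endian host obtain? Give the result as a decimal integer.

3438846791 in 32-bit hexadecimal is 0xCCF8A347.
Stored little-endian, the bytes at ascending addresses are 47 A3 F8 CC.
Read back as big-endian, the last byte is least significant, giving 0x47A3F8CC.
0x47A3F8CC = 1201928396.

1201928396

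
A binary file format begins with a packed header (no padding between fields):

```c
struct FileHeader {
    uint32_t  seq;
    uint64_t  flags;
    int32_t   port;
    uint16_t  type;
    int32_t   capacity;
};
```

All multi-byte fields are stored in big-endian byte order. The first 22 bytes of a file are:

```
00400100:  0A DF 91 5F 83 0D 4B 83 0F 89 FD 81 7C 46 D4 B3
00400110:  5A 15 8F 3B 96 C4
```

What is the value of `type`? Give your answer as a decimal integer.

`type` follows `seq` (4 B), `flags` (8 B), `port` (4 B), so it starts at offset 4 + 8 + 4 = 16 and occupies 2 bytes.
Bytes at offsets 16..17: 5A 15.
Big-endian: lowest address holds the most-significant byte.
The bytes are already most-significant first: 0x5A15.
0x5A15 = 23061.

23061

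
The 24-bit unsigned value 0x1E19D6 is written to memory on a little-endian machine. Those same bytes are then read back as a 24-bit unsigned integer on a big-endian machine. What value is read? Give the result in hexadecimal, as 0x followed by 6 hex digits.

0xD6191E

Stored little-endian, the bytes at ascending addresses are D6 19 1E.
Read back as big-endian, the last byte is least significant, giving 0xD6191E.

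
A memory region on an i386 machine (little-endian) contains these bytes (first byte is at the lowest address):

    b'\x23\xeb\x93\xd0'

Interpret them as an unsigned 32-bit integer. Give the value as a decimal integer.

In little-endian order the low byte comes first in memory.
Reassemble most-significant byte first: D0 93 EB 23 → 0xD093EB23.
0xD093EB23 = 3499354915.

3499354915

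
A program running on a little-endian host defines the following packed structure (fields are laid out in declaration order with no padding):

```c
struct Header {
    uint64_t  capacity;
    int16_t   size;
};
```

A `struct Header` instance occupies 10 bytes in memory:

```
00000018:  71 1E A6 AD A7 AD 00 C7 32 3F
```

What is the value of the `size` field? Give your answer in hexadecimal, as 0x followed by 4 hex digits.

0x3F32

`size` follows `capacity` (8 bytes), so it starts at byte offset 8 and occupies 2 bytes.
Bytes at offsets 8..9: 32 3F.
In little-endian order the low byte comes first in memory.
Reassemble most-significant byte first: 3F 32 → 0x3F32.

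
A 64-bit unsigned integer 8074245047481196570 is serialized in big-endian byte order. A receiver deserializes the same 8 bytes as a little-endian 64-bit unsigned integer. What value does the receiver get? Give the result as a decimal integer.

8074245047481196570 in 64-bit hexadecimal is 0x700D7B176C92E01A.
Stored big-endian, the bytes at ascending addresses are 70 0D 7B 17 6C 92 E0 1A.
Read back as little-endian, the first byte is least significant, giving 0x1AE0926C177B0D70.
0x1AE0926C177B0D70 = 1936708832717376880.

1936708832717376880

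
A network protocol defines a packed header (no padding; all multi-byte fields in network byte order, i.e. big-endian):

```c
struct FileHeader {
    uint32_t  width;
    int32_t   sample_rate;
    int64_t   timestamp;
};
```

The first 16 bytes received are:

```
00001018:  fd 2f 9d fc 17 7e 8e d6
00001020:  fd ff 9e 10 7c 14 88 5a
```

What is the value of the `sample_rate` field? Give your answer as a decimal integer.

`sample_rate` follows `width` (4 bytes), so it starts at byte offset 4 and occupies 4 bytes.
Bytes at offsets 4..7: 17 7E 8E D6.
Big-endian: lowest address holds the most-significant byte.
The bytes are already most-significant first: 0x177E8ED6.
0x177E8ED6 = 394170070.

394170070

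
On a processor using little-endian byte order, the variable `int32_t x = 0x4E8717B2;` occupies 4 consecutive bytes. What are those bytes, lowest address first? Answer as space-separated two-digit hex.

Split into bytes (most-significant first): 4E 87 17 B2.
Little-endian: lowest address holds the least-significant byte.
So at ascending addresses the bytes are B2 17 87 4E.

B2 17 87 4E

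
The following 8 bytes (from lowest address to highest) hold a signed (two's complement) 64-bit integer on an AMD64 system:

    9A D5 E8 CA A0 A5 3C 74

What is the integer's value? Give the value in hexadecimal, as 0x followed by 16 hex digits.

0x743CA5A0CAE8D59A

In little-endian order the low byte comes first in memory.
Reassemble most-significant byte first: 74 3C A5 A0 CA E8 D5 9A → 0x743CA5A0CAE8D59A.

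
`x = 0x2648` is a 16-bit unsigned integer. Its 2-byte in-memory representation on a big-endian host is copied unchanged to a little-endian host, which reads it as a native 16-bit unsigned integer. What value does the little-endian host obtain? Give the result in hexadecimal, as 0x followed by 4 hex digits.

0x4826

Stored big-endian, the bytes at ascending addresses are 26 48.
Read back as little-endian, the first byte is least significant, giving 0x4826.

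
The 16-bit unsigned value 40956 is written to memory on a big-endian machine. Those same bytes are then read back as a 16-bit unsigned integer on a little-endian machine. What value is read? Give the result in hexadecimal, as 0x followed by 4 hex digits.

40956 in 16-bit hexadecimal is 0x9FFC.
Stored big-endian, the bytes at ascending addresses are 9F FC.
Read back as little-endian, the first byte is least significant, giving 0xFC9F.

0xFC9F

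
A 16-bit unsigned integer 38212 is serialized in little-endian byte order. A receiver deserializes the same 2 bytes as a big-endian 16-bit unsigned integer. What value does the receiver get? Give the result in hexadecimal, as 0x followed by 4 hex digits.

0x4495

38212 in 16-bit hexadecimal is 0x9544.
Stored little-endian, the bytes at ascending addresses are 44 95.
Read back as big-endian, the last byte is least significant, giving 0x4495.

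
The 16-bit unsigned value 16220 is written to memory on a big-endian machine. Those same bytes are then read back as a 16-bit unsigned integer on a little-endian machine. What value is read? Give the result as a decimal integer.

23615

16220 in 16-bit hexadecimal is 0x3F5C.
Stored big-endian, the bytes at ascending addresses are 3F 5C.
Read back as little-endian, the first byte is least significant, giving 0x5C3F.
0x5C3F = 23615.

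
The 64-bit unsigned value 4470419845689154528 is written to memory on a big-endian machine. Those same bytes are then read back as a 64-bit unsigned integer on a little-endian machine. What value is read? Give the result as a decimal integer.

16184573748662176318

4470419845689154528 in 64-bit hexadecimal is 0x3E0A1F2A13289BE0.
Stored big-endian, the bytes at ascending addresses are 3E 0A 1F 2A 13 28 9B E0.
Read back as little-endian, the first byte is least significant, giving 0xE09B28132A1F0A3E.
0xE09B28132A1F0A3E = 16184573748662176318.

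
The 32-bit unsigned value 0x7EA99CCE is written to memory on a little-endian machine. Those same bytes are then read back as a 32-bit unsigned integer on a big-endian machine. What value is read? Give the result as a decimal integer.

Stored little-endian, the bytes at ascending addresses are CE 9C A9 7E.
Read back as big-endian, the last byte is least significant, giving 0xCE9CA97E.
0xCE9CA97E = 3466373502.

3466373502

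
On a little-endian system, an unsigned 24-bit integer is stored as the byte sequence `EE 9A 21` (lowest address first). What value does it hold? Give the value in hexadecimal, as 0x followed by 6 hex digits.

Little-endian stores the least-significant byte at the lowest address.
Reassemble most-significant byte first: 21 9A EE → 0x219AEE.

0x219AEE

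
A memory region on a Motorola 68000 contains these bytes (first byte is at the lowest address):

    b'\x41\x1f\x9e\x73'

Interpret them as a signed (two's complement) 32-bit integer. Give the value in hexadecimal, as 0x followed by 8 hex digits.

In big-endian order the high byte comes first in memory.
The bytes are already most-significant first: 0x411F9E73.

0x411F9E73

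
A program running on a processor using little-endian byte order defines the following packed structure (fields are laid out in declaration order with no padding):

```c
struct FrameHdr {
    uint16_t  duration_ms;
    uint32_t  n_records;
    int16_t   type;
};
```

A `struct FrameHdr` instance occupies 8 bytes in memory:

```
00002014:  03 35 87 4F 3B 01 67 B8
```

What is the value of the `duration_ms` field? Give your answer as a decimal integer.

13571

`duration_ms` is the first field, at byte offset 0, occupying 2 bytes.
Bytes at offsets 0..1: 03 35.
Little-endian: lowest address holds the least-significant byte.
Reassemble most-significant byte first: 35 03 → 0x3503.
0x3503 = 13571.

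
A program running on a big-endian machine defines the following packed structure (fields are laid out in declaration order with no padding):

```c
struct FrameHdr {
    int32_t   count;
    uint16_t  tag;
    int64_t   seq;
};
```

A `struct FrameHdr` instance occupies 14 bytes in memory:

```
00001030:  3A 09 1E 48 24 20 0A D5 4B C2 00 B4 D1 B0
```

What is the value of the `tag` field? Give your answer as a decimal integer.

`tag` follows `count` (4 bytes), so it starts at byte offset 4 and occupies 2 bytes.
Bytes at offsets 4..5: 24 20.
Big-endian: lowest address holds the most-significant byte.
The bytes are already most-significant first: 0x2420.
0x2420 = 9248.

9248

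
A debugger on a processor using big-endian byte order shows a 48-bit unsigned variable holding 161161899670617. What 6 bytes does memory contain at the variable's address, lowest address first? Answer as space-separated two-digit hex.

161161899670617 in hexadecimal, padded to 48 bits, is 0x92936DC7FC59.
Split into bytes (most-significant first): 92 93 6D C7 FC 59.
In big-endian order the high byte comes first in memory.
So the memory order matches the most-significant-first order: 92 93 6D C7 FC 59.

92 93 6D C7 FC 59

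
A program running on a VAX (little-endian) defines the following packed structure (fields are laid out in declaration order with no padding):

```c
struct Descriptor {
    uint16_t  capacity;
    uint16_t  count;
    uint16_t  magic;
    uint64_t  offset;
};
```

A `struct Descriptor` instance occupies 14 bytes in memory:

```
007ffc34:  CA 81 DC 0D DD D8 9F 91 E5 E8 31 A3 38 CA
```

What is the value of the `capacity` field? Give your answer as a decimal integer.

`capacity` is the first field, at byte offset 0, occupying 2 bytes.
Bytes at offsets 0..1: CA 81.
In little-endian order the low byte comes first in memory.
Reassemble most-significant byte first: 81 CA → 0x81CA.
0x81CA = 33226.

33226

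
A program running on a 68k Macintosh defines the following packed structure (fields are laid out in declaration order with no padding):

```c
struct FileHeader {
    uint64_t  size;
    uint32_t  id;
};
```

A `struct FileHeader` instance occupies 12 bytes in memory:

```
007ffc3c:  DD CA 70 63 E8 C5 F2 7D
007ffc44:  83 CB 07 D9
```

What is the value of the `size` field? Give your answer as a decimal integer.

`size` is the first field, at byte offset 0, occupying 8 bytes.
Bytes at offsets 0..7: DD CA 70 63 E8 C5 F2 7D.
Big-endian stores the most-significant byte at the lowest address.
The bytes are already most-significant first: 0xDDCA7063E8C5F27D.
0xDDCA7063E8C5F27D = 15981709802086986365.

15981709802086986365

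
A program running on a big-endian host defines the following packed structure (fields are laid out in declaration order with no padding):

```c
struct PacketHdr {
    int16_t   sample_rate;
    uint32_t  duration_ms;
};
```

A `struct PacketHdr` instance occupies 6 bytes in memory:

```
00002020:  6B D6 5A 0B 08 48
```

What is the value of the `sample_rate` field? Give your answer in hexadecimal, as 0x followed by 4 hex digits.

0x6BD6

`sample_rate` is the first field, at byte offset 0, occupying 2 bytes.
Bytes at offsets 0..1: 6B D6.
Big-endian: lowest address holds the most-significant byte.
The bytes are already most-significant first: 0x6BD6.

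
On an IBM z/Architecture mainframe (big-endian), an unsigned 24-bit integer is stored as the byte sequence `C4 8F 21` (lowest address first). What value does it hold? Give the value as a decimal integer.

12881697

Big-endian: lowest address holds the most-significant byte.
The bytes are already most-significant first: 0xC48F21.
0xC48F21 = 12881697.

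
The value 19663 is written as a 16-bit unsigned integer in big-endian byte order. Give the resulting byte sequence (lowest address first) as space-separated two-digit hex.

19663 in hexadecimal, padded to 16 bits, is 0x4CCF.
Split into bytes (most-significant first): 4C CF.
Big-endian: lowest address holds the most-significant byte.
So the memory order matches the most-significant-first order: 4C CF.

4C CF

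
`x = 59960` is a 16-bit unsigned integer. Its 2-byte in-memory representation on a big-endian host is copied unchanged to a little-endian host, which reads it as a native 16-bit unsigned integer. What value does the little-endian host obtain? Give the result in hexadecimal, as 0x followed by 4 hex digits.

0x38EA

59960 in 16-bit hexadecimal is 0xEA38.
Stored big-endian, the bytes at ascending addresses are EA 38.
Read back as little-endian, the first byte is least significant, giving 0x38EA.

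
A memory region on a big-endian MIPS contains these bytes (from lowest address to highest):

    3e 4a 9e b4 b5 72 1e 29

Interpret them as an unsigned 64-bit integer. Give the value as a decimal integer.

Big-endian stores the most-significant byte at the lowest address.
The bytes are already most-significant first: 0x3E4A9EB4B5721E29.
0x3E4A9EB4B5721E29 = 4488574477603577385.

4488574477603577385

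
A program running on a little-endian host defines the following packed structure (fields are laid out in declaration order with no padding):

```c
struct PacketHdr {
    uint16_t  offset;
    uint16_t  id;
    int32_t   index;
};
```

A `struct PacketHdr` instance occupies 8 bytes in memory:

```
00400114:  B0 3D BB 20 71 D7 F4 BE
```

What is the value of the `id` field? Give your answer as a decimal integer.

`id` follows `offset` (2 bytes), so it starts at byte offset 2 and occupies 2 bytes.
Bytes at offsets 2..3: BB 20.
In little-endian order the low byte comes first in memory.
Reassemble most-significant byte first: 20 BB → 0x20BB.
0x20BB = 8379.

8379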